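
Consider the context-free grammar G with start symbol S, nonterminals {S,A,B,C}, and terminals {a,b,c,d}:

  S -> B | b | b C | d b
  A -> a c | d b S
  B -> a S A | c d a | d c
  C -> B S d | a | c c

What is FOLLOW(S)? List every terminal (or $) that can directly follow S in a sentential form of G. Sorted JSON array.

FIRST sets, iterate to fixpoint:
[1]
  A via A→a c: +{a}
  A via A→d b S: +{d}
  B via B→a S A: +{a}
  B via B→c d a: +{c}
  B via B→d c: +{d}
  C via C→B S d: +{a,c,d}
  S via S→B: +{a,c,d}
  S via S→b: +{b}
  S: {a,b,c,d}  A: {a,d}  B: {a,c,d}  C: {a,c,d}
[2] — fixpoint
  S: {a,b,c,d}  A: {a,d}  B: {a,c,d}  C: {a,c,d}

FOLLOW sets:
seed FOLLOW(S) with $
[1]
  B→a S A: FOLLOW(S) ⊇ FIRST(A) = {a,d}; new: +{a,d}
  C→B S d: FOLLOW(B) ⊇ FIRST(S) = {a,b,c,d}; new: +{a,b,c,d}
  S→B: FOLLOW(B) ⊇ FOLLOW(S) ⊇ {$,a,d}; new: +{$}
  S→b C: FOLLOW(C) ⊇ FOLLOW(S) ⊇ {$,a,d}; new: +{$,a,d}
  S: {$,a,d}  A: {}  B: {$,a,b,c,d}  C: {$,a,d}
[2]
  B→a S A: FOLLOW(A) ⊇ FOLLOW(B) ⊇ {$,a,b,c,d}; new: +{$,a,b,c,d}
  S: {$,a,d}  A: {$,a,b,c,d}  B: {$,a,b,c,d}  C: {$,a,d}
[3]
  A→d b S: FOLLOW(S) ⊇ FOLLOW(A) ⊇ {$,a,b,c,d}; new: +{b,c}
  S→b C: FOLLOW(C) ⊇ FOLLOW(S) ⊇ {$,a,b,c,d}; new: +{b,c}
  S: {$,a,b,c,d}  A: {$,a,b,c,d}  B: {$,a,b,c,d}  C: {$,a,b,c,d}
[4] (stable)
  S: {$,a,b,c,d}  A: {$,a,b,c,d}  B: {$,a,b,c,d}  C: {$,a,b,c,d}

FOLLOW(S) = ["$", "a", "b", "c", "d"]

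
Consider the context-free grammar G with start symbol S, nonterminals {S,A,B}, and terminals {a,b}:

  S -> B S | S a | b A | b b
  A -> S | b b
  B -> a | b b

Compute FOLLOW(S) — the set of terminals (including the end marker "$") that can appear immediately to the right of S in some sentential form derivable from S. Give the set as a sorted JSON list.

FIRST iteration:
round 1:
  A via A→b b: +{b}
  B via B→a: +{a}
  B via B→b b: +{b}
  S via S→B S: +{a,b}
  FIRST(S)={a,b}  FIRST(A)={b}  FIRST(B)={a,b}
round 2:
  A via A→S: +{a}
  FIRST(S)={a,b}  FIRST(A)={a,b}  FIRST(B)={a,b}
round 3: (stable)
  FIRST(S)={a,b}  FIRST(A)={a,b}  FIRST(B)={a,b}

FOLLOW sets:
FOLLOW(S) := {$}
pass 1:
  S→B S: FOLLOW(B) ⊇ FIRST(S) = {a,b}; new: +{a,b}
  S→S a: FOLLOW(S) ⊇ FIRST(a) = {a}; new: +{a}
  S→b A: FOLLOW(A) ⊇ FOLLOW(S) ⊇ {$,a}; new: +{$,a}
  S: {$,a}  A: {$,a}  B: {a,b}
pass 2: (no change)
  S: {$,a}  A: {$,a}  B: {a,b}

FOLLOW(S) = ["$", "a"]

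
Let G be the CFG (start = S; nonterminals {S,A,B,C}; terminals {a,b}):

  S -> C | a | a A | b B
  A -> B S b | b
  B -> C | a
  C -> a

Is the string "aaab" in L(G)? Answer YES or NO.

Convert to CNF:
  S -> T0 B | T1 A | a
  A -> B X2 | b
  B -> a
  C -> a
  T0 -> b
  T1 -> a
  X2 -> S T0

CYK fill:
  T[0,0] 'a' = {B,C,S,T1}  orig:{B,C,S}
  T[1,1] 'a' = {B,C,S,T1}  orig:{B,C,S}
  T[2,2] 'a' = {B,C,S,T1}  orig:{B,C,S}
  T[3,3] 'b' = {A,T0}  orig:{A}
  T[0,1] 'aa' = ∅
  T[1,2] 'aa' = ∅
  T[2,3] 'ab' = {S,X2}  orig:{S}
  T[0,2] 'aaa' = ∅
  T[1,3] 'aab' = {A}
  T[0,3] 'aaab' = {S}

S ∈ T[0,3] ⇒ YES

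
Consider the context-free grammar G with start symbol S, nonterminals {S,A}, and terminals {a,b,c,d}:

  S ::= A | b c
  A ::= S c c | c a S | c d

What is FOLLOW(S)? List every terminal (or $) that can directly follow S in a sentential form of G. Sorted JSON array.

Compute FIRST by fixpoint:
pass 1:
  A via A→c a S: +{c}
  S via S→A: +{c}
  S via S→b c: +{b}
  FIRST(S)={b,c}  FIRST(A)={c}
pass 2:
  A via A→S c c: +{b}
  FIRST(S)={b,c}  FIRST(A)={b,c}
pass 3: (stable)
  FIRST(S)={b,c}  FIRST(A)={b,c}

Compute FOLLOW by fixpoint:
FOLLOW(S) := {$}
iter 1:
  A→S c c: FOLLOW(S) ⊇ FIRST(c) = {c}; new: +{c}
  S→A: FOLLOW(A) ⊇ FOLLOW(S) ⊇ {$,c}; new: +{$,c}
  S: {$,c}  A: {$,c}
iter 2: — fixpoint
  S: {$,c}  A: {$,c}

FOLLOW(S) = ["$", "c"]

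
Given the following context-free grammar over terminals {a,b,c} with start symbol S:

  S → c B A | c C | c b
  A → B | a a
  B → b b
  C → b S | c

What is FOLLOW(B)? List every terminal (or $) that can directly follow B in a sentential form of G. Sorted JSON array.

FIRST iteration:
[1]
  A via A→a a: +{a}
  B via B→b b: +{b}
  C via C→b S: +{b}
  C via C→c: +{c}
  S via S→c B A: +{c}
  FIRST[S]={c}  FIRST[A]={a}  FIRST[B]={b}  FIRST[C]={b,c}
[2]
  A via A→B: +{b}
  FIRST[S]={c}  FIRST[A]={a,b}  FIRST[B]={b}  FIRST[C]={b,c}
[3] (no change)
  FIRST[S]={c}  FIRST[A]={a,b}  FIRST[B]={b}  FIRST[C]={b,c}

FOLLOW iteration:
seed FOLLOW(S) with $
[1]
  S→c B A: FOLLOW(B) ⊇ FIRST(A) = {a,b}; new: +{a,b}
  S→c B A: FOLLOW(A) ⊇ FOLLOW(S) ⊇ {$}; new: +{$}
  S→c C: FOLLOW(C) ⊇ FOLLOW(S) ⊇ {$}; new: +{$}
  S: {$}  A: {$}  B: {a,b}  C: {$}
[2]
  A→B: FOLLOW(B) ⊇ FOLLOW(A) ⊇ {$}; new: +{$}
  S: {$}  A: {$}  B: {$,a,b}  C: {$}
[3] (no change)
  S: {$}  A: {$}  B: {$,a,b}  C: {$}

FOLLOW(B) = ["$", "a", "b"]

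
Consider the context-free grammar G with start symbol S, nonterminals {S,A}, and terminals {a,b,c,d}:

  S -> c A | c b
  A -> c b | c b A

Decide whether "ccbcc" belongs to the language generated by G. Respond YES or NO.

Convert to CNF:
  S -> T0 A | T0 T1
  A -> T0 T1 | T0 X2
  T0 -> c
  T1 -> b
  X2 -> T1 A

CYK fill:
  T[0,0] 'c' = {T0}  orig:{}
  T[1,1] 'c' = {T0}  orig:{}
  T[2,2] 'b' = {T1}  orig:{}
  T[3,3] 'c' = {T0}  orig:{}
  T[4,4] 'c' = {T0}  orig:{}
  T[0,1] 'cc' = ∅
  T[1,2] 'cb' = {A,S}
  T[2,3] 'bc' = ∅
  T[3,4] 'cc' = ∅
  T[0,2] 'ccb' = {S}
  T[1,3] 'cbc' = ∅
  T[2,4] 'bcc' = ∅
  T[0,3] 'ccbc' = ∅
  T[1,4] 'cbcc' = ∅
  T[0,4] 'ccbcc' = ∅

S ∉ T[0,4] ⇒ NO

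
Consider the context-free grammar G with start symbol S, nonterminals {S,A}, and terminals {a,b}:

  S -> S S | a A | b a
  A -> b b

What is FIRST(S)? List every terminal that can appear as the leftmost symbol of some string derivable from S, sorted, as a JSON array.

FIRST sets, iterate to fixpoint:
pass 1:
  A via A→b b: +{b}
  S via S→a A: +{a}
  S via S→b a: +{b}
  FIRST[S]={a,b}  FIRST[A]={b}
pass 2: done
  FIRST[S]={a,b}  FIRST[A]={b}

FIRST(S) = ["a", "b"]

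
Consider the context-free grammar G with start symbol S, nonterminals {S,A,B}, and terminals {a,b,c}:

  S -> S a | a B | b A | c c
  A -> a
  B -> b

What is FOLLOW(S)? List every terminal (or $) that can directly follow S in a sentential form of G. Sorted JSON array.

FIRST iteration:
iter 1:
  A via A→a: +{a}
  B via B→b: +{b}
  S via S→a B: +{a}
  S via S→b A: +{b}
  S via S→c c: +{c}
  FIRST[S]={a,b,c}  FIRST[A]={a}  FIRST[B]={b}
iter 2: done
  FIRST[S]={a,b,c}  FIRST[A]={a}  FIRST[B]={b}

FOLLOW iteration:
initialize: $ ∈ FOLLOW(S)
[1]
  S→S a: FOLLOW(S) ⊇ FIRST(a) = {a}; new: +{a}
  S→a B: FOLLOW(B) ⊇ FOLLOW(S) ⊇ {$,a}; new: +{$,a}
  S→b A: FOLLOW(A) ⊇ FOLLOW(S) ⊇ {$,a}; new: +{$,a}
  FOLLOW[S]={$,a}  FOLLOW[A]={$,a}  FOLLOW[B]={$,a}
[2] — fixpoint
  FOLLOW[S]={$,a}  FOLLOW[A]={$,a}  FOLLOW[B]={$,a}

FOLLOW(S) = ["$", "a"]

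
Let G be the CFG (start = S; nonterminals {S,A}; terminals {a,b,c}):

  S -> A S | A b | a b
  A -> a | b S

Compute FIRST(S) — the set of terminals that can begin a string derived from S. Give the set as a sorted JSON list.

FIRST sets, iterate to fixpoint:
iter 1:
  A via A→a: +{a}
  A via A→b S: +{b}
  S via S→A S: +{a,b}
  FIRST[S]={a,b}  FIRST[A]={a,b}
iter 2: — fixpoint
  FIRST[S]={a,b}  FIRST[A]={a,b}

FIRST(S) = ["a", "b"]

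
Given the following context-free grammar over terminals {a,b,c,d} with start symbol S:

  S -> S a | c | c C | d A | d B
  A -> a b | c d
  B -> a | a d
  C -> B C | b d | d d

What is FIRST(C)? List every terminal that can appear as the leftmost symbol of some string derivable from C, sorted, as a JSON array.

FIRST sets, iterate to fixpoint:
round 1:
  A via A→a b: +{a}
  A via A→c d: +{c}
  B via B→a: +{a}
  C via C→B C: +{a}
  C via C→b d: +{b}
  C via C→d d: +{d}
  S via S→c: +{c}
  S via S→d A: +{d}
  FIRST[S]={c,d}  FIRST[A]={a,c}  FIRST[B]={a}  FIRST[C]={a,b,d}
round 2: (stable)
  FIRST[S]={c,d}  FIRST[A]={a,c}  FIRST[B]={a}  FIRST[C]={a,b,d}

FIRST(C) = ["a", "b", "d"]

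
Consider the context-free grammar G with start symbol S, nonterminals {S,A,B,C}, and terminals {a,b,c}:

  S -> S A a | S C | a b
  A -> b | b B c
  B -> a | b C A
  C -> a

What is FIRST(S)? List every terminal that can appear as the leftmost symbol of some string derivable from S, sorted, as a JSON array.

FIRST iteration:
pass 1:
  A via A→b: +{b}
  B via B→a: +{a}
  B via B→b C A: +{b}
  C via C→a: +{a}
  S via S→a b: +{a}
  S: {a}  A: {b}  B: {a,b}  C: {a}
pass 2: — fixpoint
  S: {a}  A: {b}  B: {a,b}  C: {a}

FIRST(S) = ["a"]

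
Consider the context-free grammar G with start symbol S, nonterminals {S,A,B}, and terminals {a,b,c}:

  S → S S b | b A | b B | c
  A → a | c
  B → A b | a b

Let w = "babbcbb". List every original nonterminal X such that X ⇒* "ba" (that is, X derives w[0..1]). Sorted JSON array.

Convert to CNF:
  S -> S X2 | T0 A | T0 B | c
  A -> a | c
  B -> A T0 | T1 T0
  T0 -> b
  T1 -> a
  X2 -> S T0

CYK fill (cells [i..j] with 0 ≤ i ≤ j ≤ 1 only):
  [0..0]={T0}  "b"  orig:{}
  [1..1]={A,T1}  "a"  orig:{A}
  [0..1]={S}  "ba"

Original NTs in T[0,1] deriving "ba": ["S"]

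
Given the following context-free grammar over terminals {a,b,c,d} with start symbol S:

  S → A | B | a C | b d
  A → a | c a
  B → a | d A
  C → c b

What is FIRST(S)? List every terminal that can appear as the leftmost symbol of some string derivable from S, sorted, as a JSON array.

FIRST iteration:
iter 1:
  A via A→a: +{a}
  A via A→c a: +{c}
  B via B→a: +{a}
  B via B→d A: +{d}
  C via C→c b: +{c}
  S via S→A: +{a,c}
  S via S→B: +{d}
  S via S→b d: +{b}
  FIRST(S)={a,b,c,d}  FIRST(A)={a,c}  FIRST(B)={a,d}  FIRST(C)={c}
iter 2: (stable)
  FIRST(S)={a,b,c,d}  FIRST(A)={a,c}  FIRST(B)={a,d}  FIRST(C)={c}

FIRST(S) = ["a", "b", "c", "d"]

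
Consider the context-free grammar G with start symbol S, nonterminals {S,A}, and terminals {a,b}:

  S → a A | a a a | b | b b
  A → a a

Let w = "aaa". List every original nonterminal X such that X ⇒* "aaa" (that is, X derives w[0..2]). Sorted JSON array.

Convert to CNF:
  S -> T0 A | T0 X2 | T1 T1 | b
  A -> T0 T0
  T0 -> a
  T1 -> b
  X2 -> T0 T0

CYK fill, restricted to cells inside w[0..2]:
  cell(0,0) a: {T0}  orig:{}
  cell(1,1) a: {T0}  orig:{}
  cell(2,2) a: {T0}  orig:{}
  cell(0,1) aa: {A,X2}  orig:{A}
  cell(1,2) aa: {A,X2}  orig:{A}
  cell(0,2) aaa: {S}

Original NTs in T[0,2] deriving "aaa": ["S"]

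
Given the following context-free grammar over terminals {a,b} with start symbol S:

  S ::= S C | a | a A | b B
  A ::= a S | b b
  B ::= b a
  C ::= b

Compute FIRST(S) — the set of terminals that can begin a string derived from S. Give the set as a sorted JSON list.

Compute FIRST by fixpoint:
iter 1:
  A via A→a S: +{a}
  A via A→b b: +{b}
  B via B→b a: +{b}
  C via C→b: +{b}
  S via S→a: +{a}
  S via S→b B: +{b}
  S: {a,b}  A: {a,b}  B: {b}  C: {b}
iter 2: (no change)
  S: {a,b}  A: {a,b}  B: {b}  C: {b}

FIRST(S) = ["a", "b"]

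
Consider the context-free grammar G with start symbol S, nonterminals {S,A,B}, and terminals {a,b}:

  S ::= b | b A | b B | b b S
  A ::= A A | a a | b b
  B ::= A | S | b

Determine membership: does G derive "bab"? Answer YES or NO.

CNF form of G:
  S -> T1 A | T1 B | T1 X3 | b
  A -> A A | T0 T0 | T1 T1
  B -> A A | T0 T0 | T1 A | T1 B | T1 T1 | T1 X2 | b
  T0 -> a
  T1 -> b
  X2 -> T1 S
  X3 -> T1 S

CYK table (by increasing span):
  [0..0]={B,S,T1}  "b"  orig:{B,S}
  [1..1]={T0}  "a"  orig:{}
  [2..2]={B,S,T1}  "b"  orig:{B,S}
  [0..1]=∅  "ba"
  [1..2]=∅  "ab"
  [0..2]=∅  "bab"

S ∉ T[0,2] ⇒ NO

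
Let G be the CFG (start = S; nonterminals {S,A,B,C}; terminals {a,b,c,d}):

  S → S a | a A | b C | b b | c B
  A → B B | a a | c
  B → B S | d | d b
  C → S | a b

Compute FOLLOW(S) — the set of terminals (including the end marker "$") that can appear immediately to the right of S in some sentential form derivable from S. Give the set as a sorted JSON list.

FIRST sets, iterate to fixpoint:
iter 1:
  A via A→a a: +{a}
  A via A→c: +{c}
  B via B→d: +{d}
  C via C→a b: +{a}
  S via S→a A: +{a}
  S via S→b C: +{b}
  S via S→c B: +{c}
  FIRST(S)={a,b,c}  FIRST(A)={a,c}  FIRST(B)={d}  FIRST(C)={a}
iter 2:
  A via A→B B: +{d}
  C via C→S: +{b,c}
  FIRST(S)={a,b,c}  FIRST(A)={a,c,d}  FIRST(B)={d}  FIRST(C)={a,b,c}
iter 3: (no change)
  FIRST(S)={a,b,c}  FIRST(A)={a,c,d}  FIRST(B)={d}  FIRST(C)={a,b,c}

FOLLOW iteration:
FOLLOW(S) := {$}
pass 1:
  A→B B: FOLLOW(B) ⊇ FIRST(B) = {d}; new: +{d}
  B→B S: FOLLOW(B) ⊇ FIRST(S) = {a,b,c}; new: +{a,b,c}
  B→B S: FOLLOW(S) ⊇ FOLLOW(B) ⊇ {a,b,c,d}; new: +{a,b,c,d}
  S→a A: FOLLOW(A) ⊇ FOLLOW(S) ⊇ {$,a,b,c,d}; new: +{$,a,b,c,d}
  S→b C: FOLLOW(C) ⊇ FOLLOW(S) ⊇ {$,a,b,c,d}; new: +{$,a,b,c,d}
  S→c B: FOLLOW(B) ⊇ FOLLOW(S) ⊇ {$,a,b,c,d}; new: +{$}
  FOLLOW(S)={$,a,b,c,d}  FOLLOW(A)={$,a,b,c,d}  FOLLOW(B)={$,a,b,c,d}  FOLLOW(C)={$,a,b,c,d}
pass 2: done
  FOLLOW(S)={$,a,b,c,d}  FOLLOW(A)={$,a,b,c,d}  FOLLOW(B)={$,a,b,c,d}  FOLLOW(C)={$,a,b,c,d}

FOLLOW(S) = ["$", "a", "b", "c", "d"]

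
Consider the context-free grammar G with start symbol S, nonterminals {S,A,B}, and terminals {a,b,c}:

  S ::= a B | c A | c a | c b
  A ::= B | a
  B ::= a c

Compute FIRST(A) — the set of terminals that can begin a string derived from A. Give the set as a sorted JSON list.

Compute FIRST by fixpoint:
iter 1:
  A via A→a: +{a}
  B via B→a c: +{a}
  S via S→a B: +{a}
  S via S→c A: +{c}
  S: {a,c}  A: {a}  B: {a}
iter 2: (stable)
  S: {a,c}  A: {a}  B: {a}

FIRST(A) = ["a"]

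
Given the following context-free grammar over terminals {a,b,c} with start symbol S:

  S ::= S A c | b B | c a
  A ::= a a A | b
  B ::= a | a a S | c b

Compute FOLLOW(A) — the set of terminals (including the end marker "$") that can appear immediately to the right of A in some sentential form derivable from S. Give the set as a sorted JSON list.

Compute FIRST by fixpoint:
round 1:
  A via A→a a A: +{a}
  A via A→b: +{b}
  B via B→a: +{a}
  B via B→c b: +{c}
  S via S→b B: +{b}
  S via S→c a: +{c}
  FIRST[S]={b,c}  FIRST[A]={a,b}  FIRST[B]={a,c}
round 2: done
  FIRST[S]={b,c}  FIRST[A]={a,b}  FIRST[B]={a,c}

FOLLOW sets:
FOLLOW(S) := {$}
iter 1:
  S→S A c: FOLLOW(S) ⊇ FIRST(A) = {a,b}; new: +{a,b}
  S→S A c: FOLLOW(A) ⊇ FIRST(c) = {c}; new: +{c}
  S→b B: FOLLOW(B) ⊇ FOLLOW(S) ⊇ {$,a,b}; new: +{$,a,b}
  S: {$,a,b}  A: {c}  B: {$,a,b}
iter 2: (no change)
  S: {$,a,b}  A: {c}  B: {$,a,b}

FOLLOW(A) = ["c"]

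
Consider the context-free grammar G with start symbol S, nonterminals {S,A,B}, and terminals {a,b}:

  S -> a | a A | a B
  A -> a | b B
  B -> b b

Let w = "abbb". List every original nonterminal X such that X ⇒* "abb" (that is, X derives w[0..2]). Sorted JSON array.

Convert to CNF:
  S -> T1 A | T1 B | a
  A -> T0 B | a
  B -> T0 T0
  T0 -> b
  T1 -> a

CYK table (by increasing span) — only the sub-triangle for w[0..2]:
  cell(0,0) a: {A,S,T1}  orig:{A,S}
  cell(1,1) b: {T0}  orig:{}
  cell(2,2) b: {T0}  orig:{}
  cell(0,1) ab: ∅
  cell(1,2) bb: {B}
  cell(0,2) abb: {S}

Original NTs in T[0,2] deriving "abb": ["S"]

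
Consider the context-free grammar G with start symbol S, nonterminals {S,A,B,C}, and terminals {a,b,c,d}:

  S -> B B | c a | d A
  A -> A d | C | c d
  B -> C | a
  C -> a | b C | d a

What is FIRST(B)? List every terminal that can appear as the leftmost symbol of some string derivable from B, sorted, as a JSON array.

FIRST sets, iterate to fixpoint:
iter 1:
  A via A→c d: +{c}
  B via B→a: +{a}
  C via C→a: +{a}
  C via C→b C: +{b}
  C via C→d a: +{d}
  S via S→B B: +{a}
  S via S→c a: +{c}
  S via S→d A: +{d}
  FIRST(S)={a,c,d}  FIRST(A)={c}  FIRST(B)={a}  FIRST(C)={a,b,d}
iter 2:
  A via A→C: +{a,b,d}
  B via B→C: +{b,d}
  S via S→B B: +{b}
  FIRST(S)={a,b,c,d}  FIRST(A)={a,b,c,d}  FIRST(B)={a,b,d}  FIRST(C)={a,b,d}
iter 3: done
  FIRST(S)={a,b,c,d}  FIRST(A)={a,b,c,d}  FIRST(B)={a,b,d}  FIRST(C)={a,b,d}

FIRST(B) = ["a", "b", "d"]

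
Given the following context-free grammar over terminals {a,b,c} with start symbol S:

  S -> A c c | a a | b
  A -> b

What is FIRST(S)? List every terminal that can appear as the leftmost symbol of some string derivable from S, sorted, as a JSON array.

FIRST sets, iterate to fixpoint:
[1]
  A via A→b: +{b}
  S via S→A c c: +{b}
  S via S→a a: +{a}
  S: {a,b}  A: {b}
[2] (no change)
  S: {a,b}  A: {b}

FIRST(S) = ["a", "b"]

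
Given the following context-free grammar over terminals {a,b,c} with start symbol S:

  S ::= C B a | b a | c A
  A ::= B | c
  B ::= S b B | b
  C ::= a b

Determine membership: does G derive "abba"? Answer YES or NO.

CNF form of G:
  S -> C X5 | T0 T1 | T2 A
  A -> S X3 | b | c
  B -> S X4 | b
  C -> T1 T0
  T0 -> b
  T1 -> a
  T2 -> c
  X3 -> T0 B
  X4 -> T0 B
  X5 -> B T1

Fill CYK table bottom-up:
  [0..0]={T1}  "a"  orig:{}
  [1..1]={A,B,T0}  "b"  orig:{A,B}
  [2..2]={A,B,T0}  "b"  orig:{A,B}
  [3..3]={T1}  "a"  orig:{}
  [0..1]={C}  "ab"
  [1..2]={X3,X4}  "bb"  orig:{}
  [2..3]={S,X5}  "ba"  orig:{S}
  [0..2]=∅  "abb"
  [1..3]=∅  "bba"
  [0..3]={S}  "abba"

S ∈ T[0,3] ⇒ YES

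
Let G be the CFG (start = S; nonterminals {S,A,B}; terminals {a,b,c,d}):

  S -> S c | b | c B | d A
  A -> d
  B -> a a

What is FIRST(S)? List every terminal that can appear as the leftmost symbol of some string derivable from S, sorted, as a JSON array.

Compute FIRST by fixpoint:
pass 1:
  A via A→d: +{d}
  B via B→a a: +{a}
  S via S→b: +{b}
  S via S→c B: +{c}
  S via S→d A: +{d}
  FIRST[S]={b,c,d}  FIRST[A]={d}  FIRST[B]={a}
pass 2: (no change)
  FIRST[S]={b,c,d}  FIRST[A]={d}  FIRST[B]={a}

FIRST(S) = ["b", "c", "d"]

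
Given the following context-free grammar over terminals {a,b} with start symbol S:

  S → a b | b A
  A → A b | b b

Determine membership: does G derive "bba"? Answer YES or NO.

CNF form of G:
  S -> T0 A | T1 T0
  A -> A T0 | T0 T0
  T0 -> b
  T1 -> a

Fill CYK table bottom-up:
  cell(0,0) b: {T0}  orig:{}
  cell(1,1) b: {T0}  orig:{}
  cell(2,2) a: {T1}  orig:{}
  cell(0,1) bb: {A}
  cell(1,2) ba: ∅
  cell(0,2) bba: ∅

S ∉ T[0,2] ⇒ NO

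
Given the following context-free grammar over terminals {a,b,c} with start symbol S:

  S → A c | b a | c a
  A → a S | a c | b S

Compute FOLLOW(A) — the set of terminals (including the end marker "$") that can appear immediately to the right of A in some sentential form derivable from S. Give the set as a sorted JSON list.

Compute FIRST by fixpoint:
round 1:
  A via A→a S: +{a}
  A via A→b S: +{b}
  S via S→A c: +{a,b}
  S via S→c a: +{c}
  S: {a,b,c}  A: {a,b}
round 2: — fixpoint
  S: {a,b,c}  A: {a,b}

FOLLOW iteration:
initialize: $ ∈ FOLLOW(S)
iter 1:
  S→A c: FOLLOW(A) ⊇ FIRST(c) = {c}; new: +{c}
  S: {$}  A: {c}
iter 2:
  A→a S: FOLLOW(S) ⊇ FOLLOW(A) ⊇ {c}; new: +{c}
  S: {$,c}  A: {c}
iter 3: (no change)
  S: {$,c}  A: {c}

FOLLOW(A) = ["c"]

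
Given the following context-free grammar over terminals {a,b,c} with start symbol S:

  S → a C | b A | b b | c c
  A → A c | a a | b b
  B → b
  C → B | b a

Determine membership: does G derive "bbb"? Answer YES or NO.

Convert to CNF:
  S -> T0 T0 | T1 C | T2 A | T2 T2
  A -> A T0 | T1 T1 | T2 T2
  B -> b
  C -> T2 T1 | b
  T0 -> c
  T1 -> a
  T2 -> b

CYK table (by increasing span):
  [0..0]={B,C,T2}  "b"  orig:{B,C}
  [1..1]={B,C,T2}  "b"  orig:{B,C}
  [2..2]={B,C,T2}  "b"  orig:{B,C}
  [0..1]={A,S}  "bb"
  [1..2]={A,S}  "bb"
  [0..2]={S}  "bbb"

S ∈ T[0,2] ⇒ YES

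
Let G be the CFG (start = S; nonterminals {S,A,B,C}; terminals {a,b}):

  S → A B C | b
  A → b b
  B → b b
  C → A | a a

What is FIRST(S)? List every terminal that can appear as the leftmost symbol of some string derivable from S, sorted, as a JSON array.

Compute FIRST by fixpoint:
iter 1:
  A via A→b b: +{b}
  B via B→b b: +{b}
  C via C→A: +{b}
  C via C→a a: +{a}
  S via S→A B C: +{b}
  FIRST[S]={b}  FIRST[A]={b}  FIRST[B]={b}  FIRST[C]={a,b}
iter 2: (no change)
  FIRST[S]={b}  FIRST[A]={b}  FIRST[B]={b}  FIRST[C]={a,b}

FIRST(S) = ["b"]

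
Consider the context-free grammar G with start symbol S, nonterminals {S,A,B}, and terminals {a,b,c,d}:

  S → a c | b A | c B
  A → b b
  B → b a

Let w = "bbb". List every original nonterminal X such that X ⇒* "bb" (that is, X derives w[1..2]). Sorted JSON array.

CNF form of G:
  S -> T0 A | T1 T2 | T2 B
  A -> T0 T0
  B -> T0 T1
  T0 -> b
  T1 -> a
  T2 -> c

CYK fill, restricted to cells inside w[1..2]:
  cell(1,1) b: {T0}  orig:{}
  cell(2,2) b: {T0}  orig:{}
  cell(1,2) bb: {A}

Original NTs in T[1,2] deriving "bb": ["A"]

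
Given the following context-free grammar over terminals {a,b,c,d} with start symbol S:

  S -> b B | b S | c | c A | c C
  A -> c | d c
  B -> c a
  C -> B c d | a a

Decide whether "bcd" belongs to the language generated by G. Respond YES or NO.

Convert to CNF:
  S -> T1 A | T1 C | T3 B | T3 S | c
  A -> T0 T1 | c
  B -> T1 T2
  C -> B X4 | T2 T2
  T0 -> d
  T1 -> c
  T2 -> a
  T3 -> b
  X4 -> T1 T0

Fill CYK table bottom-up:
  T[0,0] 'b' = {T3}  orig:{}
  T[1,1] 'c' = {A,S,T1}  orig:{A,S}
  T[2,2] 'd' = {T0}  orig:{}
  T[0,1] 'bc' = {S}
  T[1,2] 'cd' = {X4}  orig:{}
  T[0,2] 'bcd' = ∅

S ∉ T[0,2] ⇒ NO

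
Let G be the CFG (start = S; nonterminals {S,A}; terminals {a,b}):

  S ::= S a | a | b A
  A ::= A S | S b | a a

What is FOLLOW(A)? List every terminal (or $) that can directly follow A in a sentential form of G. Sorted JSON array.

FIRST sets, iterate to fixpoint:
[1]
  A via A→a a: +{a}
  S via S→a: +{a}
  S via S→b A: +{b}
  FIRST(S)={a,b}  FIRST(A)={a}
[2]
  A via A→S b: +{b}
  FIRST(S)={a,b}  FIRST(A)={a,b}
[3] (no change)
  FIRST(S)={a,b}  FIRST(A)={a,b}

FOLLOW sets:
seed FOLLOW(S) with $
round 1:
  A→A S: FOLLOW(A) ⊇ FIRST(S) = {a,b}; new: +{a,b}
  A→A S: FOLLOW(S) ⊇ FOLLOW(A) ⊇ {a,b}; new: +{a,b}
  S→b A: FOLLOW(A) ⊇ FOLLOW(S) ⊇ {$,a,b}; new: +{$}
  S: {$,a,b}  A: {$,a,b}
round 2: — fixpoint
  S: {$,a,b}  A: {$,a,b}

FOLLOW(A) = ["$", "a", "b"]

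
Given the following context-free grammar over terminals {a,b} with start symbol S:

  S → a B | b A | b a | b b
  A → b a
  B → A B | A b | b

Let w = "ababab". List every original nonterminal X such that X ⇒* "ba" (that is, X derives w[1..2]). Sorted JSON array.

Convert to CNF:
  S -> T0 A | T0 T0 | T0 T1 | T1 B
  A -> T0 T1
  B -> A B | A T0 | b
  T0 -> b
  T1 -> a

CYK fill, restricted to cells inside w[1..2]:
  [1..1]={B,T0}  "b"  orig:{B}
  [2..2]={T1}  "a"  orig:{}
  [1..2]={A,S}  "ba"

Original NTs in T[1,2] deriving "ba": ["A", "S"]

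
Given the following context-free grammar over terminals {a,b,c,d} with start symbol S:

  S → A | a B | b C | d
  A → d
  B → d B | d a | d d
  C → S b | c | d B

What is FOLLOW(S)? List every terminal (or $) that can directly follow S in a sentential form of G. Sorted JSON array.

Compute FIRST by fixpoint:
round 1:
  A via A→d: +{d}
  B via B→d B: +{d}
  C via C→c: +{c}
  C via C→d B: +{d}
  S via S→A: +{d}
  S via S→a B: +{a}
  S via S→b C: +{b}
  FIRST[S]={a,b,d}  FIRST[A]={d}  FIRST[B]={d}  FIRST[C]={c,d}
round 2:
  C via C→S b: +{a,b}
  FIRST[S]={a,b,d}  FIRST[A]={d}  FIRST[B]={d}  FIRST[C]={a,b,c,d}
round 3: (no change)
  FIRST[S]={a,b,d}  FIRST[A]={d}  FIRST[B]={d}  FIRST[C]={a,b,c,d}

Compute FOLLOW by fixpoint:
seed FOLLOW(S) with $
[1]
  C→S b: FOLLOW(S) ⊇ FIRST(b) = {b}; new: +{b}
  S→A: FOLLOW(A) ⊇ FOLLOW(S) ⊇ {$,b}; new: +{$,b}
  S→a B: FOLLOW(B) ⊇ FOLLOW(S) ⊇ {$,b}; new: +{$,b}
  S→b C: FOLLOW(C) ⊇ FOLLOW(S) ⊇ {$,b}; new: +{$,b}
  FOLLOW[S]={$,b}  FOLLOW[A]={$,b}  FOLLOW[B]={$,b}  FOLLOW[C]={$,b}
[2] — fixpoint
  FOLLOW[S]={$,b}  FOLLOW[A]={$,b}  FOLLOW[B]={$,b}  FOLLOW[C]={$,b}

FOLLOW(S) = ["$", "b"]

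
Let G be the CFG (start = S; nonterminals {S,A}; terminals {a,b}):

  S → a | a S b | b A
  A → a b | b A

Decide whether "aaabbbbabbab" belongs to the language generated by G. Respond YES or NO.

CNF form of G:
  S -> T0 X2 | T1 A | a
  A -> T0 T1 | T1 A
  T0 -> a
  T1 -> b
  X2 -> S T1

Fill CYK table bottom-up:
  T[0,0] 'a' = {S,T0}  orig:{S}
  T[1,1] 'a' = {S,T0}  orig:{S}
  T[2,2] 'a' = {S,T0}  orig:{S}
  T[3,3] 'b' = {T1}  orig:{}
  T[4,4] 'b' = {T1}  orig:{}
  T[5,5] 'b' = {T1}  orig:{}
  T[6,6] 'b' = {T1}  orig:{}
  T[7,7] 'a' = {S,T0}  orig:{S}
  T[8,8] 'b' = {T1}  orig:{}
  T[9,9] 'b' = {T1}  orig:{}
  T[10,10] 'a' = {S,T0}  orig:{S}
  T[11,11] 'b' = {T1}  orig:{}
  T[0,1] 'aa' = ∅
  T[1,2] 'aa' = ∅
  T[2,3] 'ab' = {A,X2}  orig:{A}
  T[3,4] 'bb' = ∅
  T[4,5] 'bb' = ∅
  T[5,6] 'bb' = ∅
  T[6,7] 'ba' = ∅
  T[7,8] 'ab' = {A,X2}  orig:{A}
  T[8,9] 'bb' = ∅
  T[9,10] 'ba' = ∅
  T[10,11] 'ab' = {A,X2}  orig:{A}
  T[0,2] 'aaa' = ∅
  T[1,3] 'aab' = {S}
  T[2,4] 'abb' = ∅
  T[3,5] 'bbb' = ∅
  T[4,6] 'bbb' = ∅
  T[5,7] 'bba' = ∅
  T[6,8] 'bab' = {A,S}
  T[7,9] 'abb' = ∅
  T[8,10] 'bba' = ∅
  T[9,11] 'bab' = {A,S}
  T[0,3] 'aaab' = ∅
  T[1,4] 'aabb' = {X2}  orig:{}
  T[2,5] 'abbb' = ∅
  T[3,6] 'bbbb' = ∅
  T[4,7] 'bbba' = ∅
  T[5,8] 'bbab' = {A,S}
  T[6,9] 'babb' = {X2}  orig:{}
  T[7,10] 'abba' = ∅
  T[8,11] 'bbab' = {A,S}
  T[0,4] 'aaabb' = {S}
  T[1,5] 'aabbb' = ∅
  T[2,6] 'abbbb' = ∅
  T[3,7] 'bbbba' = ∅
  T[4,8] 'bbbab' = {A,S}
  T[5,9] 'bbabb' = {X2}  orig:{}
  T[6,10] 'babba' = ∅
  T[7,11] 'abbab' = ∅
  T[0,5] 'aaabbb' = {X2}  orig:{}
  T[1,6] 'aabbbb' = ∅
  T[2,7] 'abbbba' = ∅
  T[3,8] 'bbbbab' = {A,S}
  T[4,9] 'bbbabb' = {X2}  orig:{}
  T[5,10] 'bbabba' = ∅
  T[6,11] 'babbab' = ∅
  T[0,6] 'aaabbbb' = ∅
  T[1,7] 'aabbbba' = ∅
  T[2,8] 'abbbbab' = ∅
  T[3,9] 'bbbbabb' = {X2}  orig:{}
  T[4,10] 'bbbabba' = ∅
  T[5,11] 'bbabbab' = ∅
  T[0,7] 'aaabbbba' = ∅
  T[1,8] 'aabbbbab' = ∅
  T[2,9] 'abbbbabb' = {S}
  T[3,10] 'bbbbabba' = ∅
  T[4,11] 'bbbabbab' = ∅
  T[0,8] 'aaabbbbab' = ∅
  T[1,9] 'aabbbbabb' = ∅
  T[2,10] 'abbbbabba' = ∅
  T[3,11] 'bbbbabbab' = ∅
  T[0,9] 'aaabbbbabb' = ∅
  T[1,10] 'aabbbbabba' = ∅
  T[2,11] 'abbbbabbab' = ∅
  T[0,10] 'aaabbbbabba' = ∅
  T[1,11] 'aabbbbabbab' = ∅
  T[0,11] 'aaabbbbabbab' = ∅

S ∉ T[0,11] ⇒ NO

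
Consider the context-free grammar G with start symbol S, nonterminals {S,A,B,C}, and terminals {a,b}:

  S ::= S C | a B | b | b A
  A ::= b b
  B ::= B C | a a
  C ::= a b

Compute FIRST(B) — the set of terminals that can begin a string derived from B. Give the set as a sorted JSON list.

FIRST sets, iterate to fixpoint:
[1]
  A via A→b b: +{b}
  B via B→a a: +{a}
  C via C→a b: +{a}
  S via S→a B: +{a}
  S via S→b: +{b}
  FIRST(S)={a,b}  FIRST(A)={b}  FIRST(B)={a}  FIRST(C)={a}
[2] (no change)
  FIRST(S)={a,b}  FIRST(A)={b}  FIRST(B)={a}  FIRST(C)={a}

FIRST(B) = ["a"]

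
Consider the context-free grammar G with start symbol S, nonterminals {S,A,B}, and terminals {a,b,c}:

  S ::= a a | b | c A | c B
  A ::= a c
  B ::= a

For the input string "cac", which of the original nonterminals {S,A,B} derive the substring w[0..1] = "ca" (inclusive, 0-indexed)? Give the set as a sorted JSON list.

CNF form of G:
  S -> T0 T0 | T1 A | T1 B | b
  A -> T0 T1
  B -> a
  T0 -> a
  T1 -> c

Fill CYK table bottom-up, restricted to cells inside w[0..1]:
  cell(0,0) c: {T1}  orig:{}
  cell(1,1) a: {B,T0}  orig:{B}
  cell(0,1) ca: {S}

Original NTs in T[0,1] deriving "ca": ["S"]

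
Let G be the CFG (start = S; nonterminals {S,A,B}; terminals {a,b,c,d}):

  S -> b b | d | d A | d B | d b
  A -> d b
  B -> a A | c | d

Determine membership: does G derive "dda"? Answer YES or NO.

Convert to CNF:
  S -> T0 A | T0 B | T0 T1 | T1 T1 | d
  A -> T0 T1
  B -> T2 A | c | d
  T0 -> d
  T1 -> b
  T2 -> a

Fill CYK table bottom-up:
  [0..0]={B,S,T0}  "d"  orig:{B,S}
  [1..1]={B,S,T0}  "d"  orig:{B,S}
  [2..2]={T2}  "a"  orig:{}
  [0..1]={S}  "dd"
  [1..2]=∅  "da"
  [0..2]=∅  "dda"

S ∉ T[0,2] ⇒ NO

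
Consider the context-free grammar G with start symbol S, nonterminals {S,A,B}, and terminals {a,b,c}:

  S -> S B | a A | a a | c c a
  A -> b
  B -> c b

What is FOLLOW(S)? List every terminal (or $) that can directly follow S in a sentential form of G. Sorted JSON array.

FIRST sets, iterate to fixpoint:
[1]
  A via A→b: +{b}
  B via B→c b: +{c}
  S via S→a A: +{a}
  S via S→c c a: +{c}
  FIRST(S)={a,c}  FIRST(A)={b}  FIRST(B)={c}
[2] (stable)
  FIRST(S)={a,c}  FIRST(A)={b}  FIRST(B)={c}

FOLLOW sets:
initialize: $ ∈ FOLLOW(S)
pass 1:
  S→S B: FOLLOW(S) ⊇ FIRST(B) = {c}; new: +{c}
  S→S B: FOLLOW(B) ⊇ FOLLOW(S) ⊇ {$,c}; new: +{$,c}
  S→a A: FOLLOW(A) ⊇ FOLLOW(S) ⊇ {$,c}; new: +{$,c}
  S: {$,c}  A: {$,c}  B: {$,c}
pass 2: (stable)
  S: {$,c}  A: {$,c}  B: {$,c}

FOLLOW(S) = ["$", "c"]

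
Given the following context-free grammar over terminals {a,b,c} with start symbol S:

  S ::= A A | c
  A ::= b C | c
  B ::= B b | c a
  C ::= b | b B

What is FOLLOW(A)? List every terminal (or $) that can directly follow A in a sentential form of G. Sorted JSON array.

FIRST sets, iterate to fixpoint:
round 1:
  A via A→b C: +{b}
  A via A→c: +{c}
  B via B→c a: +{c}
  C via C→b: +{b}
  S via S→A A: +{b,c}
  FIRST[S]={b,c}  FIRST[A]={b,c}  FIRST[B]={c}  FIRST[C]={b}
round 2: (stable)
  FIRST[S]={b,c}  FIRST[A]={b,c}  FIRST[B]={c}  FIRST[C]={b}

FOLLOW iteration:
seed FOLLOW(S) with $
iter 1:
  B→B b: FOLLOW(B) ⊇ FIRST(b) = {b}; new: +{b}
  S→A A: FOLLOW(A) ⊇ FIRST(A) = {b,c}; new: +{b,c}
  S→A A: FOLLOW(A) ⊇ FOLLOW(S) ⊇ {$}; new: +{$}
  FOLLOW(S)={$}  FOLLOW(A)={$,b,c}  FOLLOW(B)={b}  FOLLOW(C)={}
iter 2:
  A→b C: FOLLOW(C) ⊇ FOLLOW(A) ⊇ {$,b,c}; new: +{$,b,c}
  C→b B: FOLLOW(B) ⊇ FOLLOW(C) ⊇ {$,b,c}; new: +{$,c}
  FOLLOW(S)={$}  FOLLOW(A)={$,b,c}  FOLLOW(B)={$,b,c}  FOLLOW(C)={$,b,c}
iter 3: done
  FOLLOW(S)={$}  FOLLOW(A)={$,b,c}  FOLLOW(B)={$,b,c}  FOLLOW(C)={$,b,c}

FOLLOW(A) = ["$", "b", "c"]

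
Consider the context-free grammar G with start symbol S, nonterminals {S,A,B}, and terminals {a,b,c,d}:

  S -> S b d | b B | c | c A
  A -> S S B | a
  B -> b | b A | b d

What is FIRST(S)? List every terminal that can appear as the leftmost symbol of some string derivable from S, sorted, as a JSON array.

FIRST iteration:
[1]
  A via A→a: +{a}
  B via B→b: +{b}
  S via S→b B: +{b}
  S via S→c: +{c}
  FIRST(S)={b,c}  FIRST(A)={a}  FIRST(B)={b}
[2]
  A via A→S S B: +{b,c}
  FIRST(S)={b,c}  FIRST(A)={a,b,c}  FIRST(B)={b}
[3] (no change)
  FIRST(S)={b,c}  FIRST(A)={a,b,c}  FIRST(B)={b}

FIRST(S) = ["b", "c"]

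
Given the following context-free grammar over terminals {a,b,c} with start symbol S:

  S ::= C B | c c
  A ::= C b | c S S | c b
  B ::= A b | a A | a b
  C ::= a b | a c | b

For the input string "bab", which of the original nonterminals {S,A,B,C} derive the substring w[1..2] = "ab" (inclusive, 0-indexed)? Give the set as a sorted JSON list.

CNF form of G:
  S -> C B | T1 T1
  A -> C T0 | T1 T0 | T1 X3
  B -> A T0 | T2 A | T2 T0
  C -> T2 T0 | T2 T1 | b
  T0 -> b
  T1 -> c
  T2 -> a
  X3 -> S S

CYK table (by increasing span), restricted to cells inside w[1..2]:
  cell(1,1) a: {T2}  orig:{}
  cell(2,2) b: {C,T0}  orig:{C}
  cell(1,2) ab: {B,C}

Original NTs in T[1,2] deriving "ab": ["B", "C"]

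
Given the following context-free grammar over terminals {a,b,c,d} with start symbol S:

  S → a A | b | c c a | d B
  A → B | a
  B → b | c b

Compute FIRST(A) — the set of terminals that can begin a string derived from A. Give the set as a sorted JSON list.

FIRST sets, iterate to fixpoint:
iter 1:
  A via A→a: +{a}
  B via B→b: +{b}
  B via B→c b: +{c}
  S via S→a A: +{a}
  S via S→b: +{b}
  S via S→c c a: +{c}
  S via S→d B: +{d}
  FIRST(S)={a,b,c,d}  FIRST(A)={a}  FIRST(B)={b,c}
iter 2:
  A via A→B: +{b,c}
  FIRST(S)={a,b,c,d}  FIRST(A)={a,b,c}  FIRST(B)={b,c}
iter 3: done
  FIRST(S)={a,b,c,d}  FIRST(A)={a,b,c}  FIRST(B)={b,c}

FIRST(A) = ["a", "b", "c"]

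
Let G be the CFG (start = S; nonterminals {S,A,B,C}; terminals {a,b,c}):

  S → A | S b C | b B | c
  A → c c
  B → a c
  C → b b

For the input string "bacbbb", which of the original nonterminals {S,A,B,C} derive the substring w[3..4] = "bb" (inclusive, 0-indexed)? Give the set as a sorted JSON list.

CNF form of G:
  S -> S X3 | T0 T0 | T2 B | c
  A -> T0 T0
  B -> T1 T0
  C -> T2 T2
  T0 -> c
  T1 -> a
  T2 -> b
  X3 -> T2 C

Fill CYK table bottom-up (cells [i..j] with 3 ≤ i ≤ j ≤ 4 only):
  cell(3,3) b: {T2}  orig:{}
  cell(4,4) b: {T2}  orig:{}
  cell(3,4) bb: {C}

Original NTs in T[3,4] deriving "bb": ["C"]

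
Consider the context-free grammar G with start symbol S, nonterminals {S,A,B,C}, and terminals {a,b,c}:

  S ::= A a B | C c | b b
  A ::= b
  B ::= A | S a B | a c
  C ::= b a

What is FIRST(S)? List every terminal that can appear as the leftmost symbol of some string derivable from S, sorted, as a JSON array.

FIRST sets, iterate to fixpoint:
pass 1:
  A via A→b: +{b}
  B via B→A: +{b}
  B via B→a c: +{a}
  C via C→b a: +{b}
  S via S→A a B: +{b}
  S: {b}  A: {b}  B: {a,b}  C: {b}
pass 2: (stable)
  S: {b}  A: {b}  B: {a,b}  C: {b}

FIRST(S) = ["b"]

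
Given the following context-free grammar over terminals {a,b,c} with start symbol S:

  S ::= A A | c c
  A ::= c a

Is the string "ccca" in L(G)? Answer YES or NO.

CNF form of G:
  S -> A A | T0 T0
  A -> T0 T1
  T0 -> c
  T1 -> a

CYK fill:
  cell(0,0) c: {T0}  orig:{}
  cell(1,1) c: {T0}  orig:{}
  cell(2,2) c: {T0}  orig:{}
  cell(3,3) a: {T1}  orig:{}
  cell(0,1) cc: {S}
  cell(1,2) cc: {S}
  cell(2,3) ca: {A}
  cell(0,2) ccc: ∅
  cell(1,3) cca: ∅
  cell(0,3) ccca: ∅

S ∉ T[0,3] ⇒ NO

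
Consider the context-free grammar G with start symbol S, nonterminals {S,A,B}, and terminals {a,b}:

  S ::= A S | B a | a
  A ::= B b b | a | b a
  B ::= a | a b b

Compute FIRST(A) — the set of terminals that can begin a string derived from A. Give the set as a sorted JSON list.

FIRST iteration:
iter 1:
  A via A→a: +{a}
  A via A→b a: +{b}
  B via B→a: +{a}
  S via S→A S: +{a,b}
  FIRST[S]={a,b}  FIRST[A]={a,b}  FIRST[B]={a}
iter 2: done
  FIRST[S]={a,b}  FIRST[A]={a,b}  FIRST[B]={a}

FIRST(A) = ["a", "b"]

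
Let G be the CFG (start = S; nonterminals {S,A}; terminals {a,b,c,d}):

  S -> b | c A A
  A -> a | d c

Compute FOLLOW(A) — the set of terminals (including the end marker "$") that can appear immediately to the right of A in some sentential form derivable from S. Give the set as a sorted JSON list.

FIRST sets, iterate to fixpoint:
[1]
  A via A→a: +{a}
  A via A→d c: +{d}
  S via S→b: +{b}
  S via S→c A A: +{c}
  FIRST(S)={b,c}  FIRST(A)={a,d}
[2] (no change)
  FIRST(S)={b,c}  FIRST(A)={a,d}

FOLLOW iteration:
seed FOLLOW(S) with $
[1]
  S→c A A: FOLLOW(A) ⊇ FIRST(A) = {a,d}; new: +{a,d}
  S→c A A: FOLLOW(A) ⊇ FOLLOW(S) ⊇ {$}; new: +{$}
  FOLLOW[S]={$}  FOLLOW[A]={$,a,d}
[2] (stable)
  FOLLOW[S]={$}  FOLLOW[A]={$,a,d}

FOLLOW(A) = ["$", "a", "d"]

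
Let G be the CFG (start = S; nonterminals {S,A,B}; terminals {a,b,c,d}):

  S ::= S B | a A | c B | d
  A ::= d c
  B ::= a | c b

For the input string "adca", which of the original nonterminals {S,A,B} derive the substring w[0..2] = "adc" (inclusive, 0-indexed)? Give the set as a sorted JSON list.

Convert to CNF:
  S -> S B | T1 B | T3 A | d
  A -> T0 T1
  B -> T1 T2 | a
  T0 -> d
  T1 -> c
  T2 -> b
  T3 -> a

Fill CYK table bottom-up, restricted to cells inside w[0..2]:
  cell(0,0) a: {B,T3}  orig:{B}
  cell(1,1) d: {S,T0}  orig:{S}
  cell(2,2) c: {T1}  orig:{}
  cell(0,1) ad: ∅
  cell(1,2) dc: {A}
  cell(0,2) adc: {S}

Original NTs in T[0,2] deriving "adc": ["S"]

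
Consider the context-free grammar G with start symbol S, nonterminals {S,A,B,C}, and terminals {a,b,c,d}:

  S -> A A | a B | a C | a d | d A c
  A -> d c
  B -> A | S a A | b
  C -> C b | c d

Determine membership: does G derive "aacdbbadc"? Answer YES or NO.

CNF form of G:
  S -> A A | T0 X5 | T2 B | T2 C | T2 T0
  A -> T0 T1
  B -> S X4 | T0 T1 | b
  C -> C T3 | T1 T0
  T0 -> d
  T1 -> c
  T2 -> a
  T3 -> b
  X4 -> T2 A
  X5 -> A T1

Fill CYK table bottom-up:
  [0..0]={T2}  "a"  orig:{}
  [1..1]={T2}  "a"  orig:{}
  [2..2]={T1}  "c"  orig:{}
  [3..3]={T0}  "d"  orig:{}
  [4..4]={B,T3}  "b"  orig:{B}
  [5..5]={B,T3}  "b"  orig:{B}
  [6..6]={T2}  "a"  orig:{}
  [7..7]={T0}  "d"  orig:{}
  [8..8]={T1}  "c"  orig:{}
  [0..1]=∅  "aa"
  [1..2]=∅  "ac"
  [2..3]={C}  "cd"
  [3..4]=∅  "db"
  [4..5]=∅  "bb"
  [5..6]=∅  "ba"
  [6..7]={S}  "ad"
  [7..8]={A,B}  "dc"
  [0..2]=∅  "aac"
  [1..3]={S}  "acd"
  [2..4]={C}  "cdb"
  [3..5]=∅  "dbb"
  [4..6]=∅  "bba"
  [5..7]=∅  "bad"
  [6..8]={S,X4}  "adc"  orig:{S}
  [0..3]=∅  "aacd"
  [1..4]={S}  "acdb"
  [2..5]={C}  "cdbb"
  [3..6]=∅  "dbba"
  [4..7]=∅  "bbad"
  [5..8]=∅  "badc"
  [0..4]=∅  "aacdb"
  [1..5]={S}  "acdbb"
  [2..6]=∅  "cdbba"
  [3..7]=∅  "dbbad"
  [4..8]=∅  "bbadc"
  [0..5]=∅  "aacdbb"
  [1..6]=∅  "acdbba"
  [2..7]=∅  "cdbbad"
  [3..8]=∅  "dbbadc"
  [0..6]=∅  "aacdbba"
  [1..7]=∅  "acdbbad"
  [2..8]=∅  "cdbbadc"
  [0..7]=∅  "aacdbbad"
  [1..8]={B}  "acdbbadc"
  [0..8]={S}  "aacdbbadc"

S ∈ T[0,8] ⇒ YES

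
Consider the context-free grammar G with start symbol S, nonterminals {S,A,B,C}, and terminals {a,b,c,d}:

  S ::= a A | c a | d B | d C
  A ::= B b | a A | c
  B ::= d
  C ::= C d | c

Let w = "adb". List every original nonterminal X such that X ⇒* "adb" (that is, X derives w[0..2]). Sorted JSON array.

CNF form of G:
  S -> T1 A | T2 B | T2 C | T3 T1
  A -> B T0 | T1 A | c
  B -> d
  C -> C T2 | c
  T0 -> b
  T1 -> a
  T2 -> d
  T3 -> c

CYK fill, restricted to cells inside w[0..2]:
  T[0,0] 'a' = {T1}  orig:{}
  T[1,1] 'd' = {B,T2}  orig:{B}
  T[2,2] 'b' = {T0}  orig:{}
  T[0,1] 'ad' = ∅
  T[1,2] 'db' = {A}
  T[0,2] 'adb' = {A,S}

Original NTs in T[0,2] deriving "adb": ["A", "S"]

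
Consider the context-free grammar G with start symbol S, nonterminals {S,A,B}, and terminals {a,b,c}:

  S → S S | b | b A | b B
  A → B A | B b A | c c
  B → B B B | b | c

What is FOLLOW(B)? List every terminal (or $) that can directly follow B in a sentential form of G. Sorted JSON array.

FIRST iteration:
[1]
  A via A→c c: +{c}
  B via B→b: +{b}
  B via B→c: +{c}
  S via S→b: +{b}
  FIRST(S)={b}  FIRST(A)={c}  FIRST(B)={b,c}
[2]
  A via A→B A: +{b}
  FIRST(S)={b}  FIRST(A)={b,c}  FIRST(B)={b,c}
[3] — fixpoint
  FIRST(S)={b}  FIRST(A)={b,c}  FIRST(B)={b,c}

FOLLOW iteration:
seed FOLLOW(S) with $
iter 1:
  A→B A: FOLLOW(B) ⊇ FIRST(A) = {b,c}; new: +{b,c}
  S→S S: FOLLOW(S) ⊇ FIRST(S) = {b}; new: +{b}
  S→b A: FOLLOW(A) ⊇ FOLLOW(S) ⊇ {$,b}; new: +{$,b}
  S→b B: FOLLOW(B) ⊇ FOLLOW(S) ⊇ {$,b}; new: +{$}
  S: {$,b}  A: {$,b}  B: {$,b,c}
iter 2: (no change)
  S: {$,b}  A: {$,b}  B: {$,b,c}

FOLLOW(B) = ["$", "b", "c"]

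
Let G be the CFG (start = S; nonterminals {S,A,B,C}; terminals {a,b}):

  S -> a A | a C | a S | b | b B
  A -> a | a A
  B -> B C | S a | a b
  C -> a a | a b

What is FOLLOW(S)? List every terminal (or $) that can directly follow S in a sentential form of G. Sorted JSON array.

Compute FIRST by fixpoint:
[1]
  A via A→a: +{a}
  B via B→a b: +{a}
  C via C→a a: +{a}
  S via S→a A: +{a}
  S via S→b: +{b}
  S: {a,b}  A: {a}  B: {a}  C: {a}
[2]
  B via B→S a: +{b}
  S: {a,b}  A: {a}  B: {a,b}  C: {a}
[3] (stable)
  S: {a,b}  A: {a}  B: {a,b}  C: {a}

Compute FOLLOW by fixpoint:
FOLLOW(S) := {$}
round 1:
  B→B C: FOLLOW(B) ⊇ FIRST(C) = {a}; new: +{a}
  B→B C: FOLLOW(C) ⊇ FOLLOW(B) ⊇ {a}; new: +{a}
  B→S a: FOLLOW(S) ⊇ FIRST(a) = {a}; new: +{a}
  S→a A: FOLLOW(A) ⊇ FOLLOW(S) ⊇ {$,a}; new: +{$,a}
  S→a C: FOLLOW(C) ⊇ FOLLOW(S) ⊇ {$,a}; new: +{$}
  S→b B: FOLLOW(B) ⊇ FOLLOW(S) ⊇ {$,a}; new: +{$}
  FOLLOW[S]={$,a}  FOLLOW[A]={$,a}  FOLLOW[B]={$,a}  FOLLOW[C]={$,a}
round 2: (stable)
  FOLLOW[S]={$,a}  FOLLOW[A]={$,a}  FOLLOW[B]={$,a}  FOLLOW[C]={$,a}

FOLLOW(S) = ["$", "a"]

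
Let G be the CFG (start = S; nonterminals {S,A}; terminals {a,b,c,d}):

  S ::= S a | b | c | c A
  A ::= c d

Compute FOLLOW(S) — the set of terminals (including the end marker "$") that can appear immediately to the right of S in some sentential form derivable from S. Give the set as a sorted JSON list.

Compute FIRST by fixpoint:
[1]
  A via A→c d: +{c}
  S via S→b: +{b}
  S via S→c: +{c}
  S: {b,c}  A: {c}
[2] done
  S: {b,c}  A: {c}

Compute FOLLOW by fixpoint:
initialize: $ ∈ FOLLOW(S)
iter 1:
  S→S a: FOLLOW(S) ⊇ FIRST(a) = {a}; new: +{a}
  S→c A: FOLLOW(A) ⊇ FOLLOW(S) ⊇ {$,a}; new: +{$,a}
  S: {$,a}  A: {$,a}
iter 2: (no change)
  S: {$,a}  A: {$,a}

FOLLOW(S) = ["$", "a"]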